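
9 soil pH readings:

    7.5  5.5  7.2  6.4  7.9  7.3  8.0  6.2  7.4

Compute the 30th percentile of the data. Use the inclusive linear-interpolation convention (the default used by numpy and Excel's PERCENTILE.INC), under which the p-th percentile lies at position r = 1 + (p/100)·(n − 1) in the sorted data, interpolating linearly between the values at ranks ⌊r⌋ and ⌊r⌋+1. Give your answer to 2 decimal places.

6.72

Sorted: 5.5, 6.2, 6.4, 7.2, 7.3, 7.4, 7.5, 7.9, 8.0.
n = 9.
r = 1 + (30/100)·(9 − 1) = 1 + 2.4 = 3.4.
Rank 3 is 6.4 and rank 4 is 7.2.
Interpolate: 6.4 + 0.4·(7.2 − 6.4) = 6.4 + 0.4·0.8 = 6.72.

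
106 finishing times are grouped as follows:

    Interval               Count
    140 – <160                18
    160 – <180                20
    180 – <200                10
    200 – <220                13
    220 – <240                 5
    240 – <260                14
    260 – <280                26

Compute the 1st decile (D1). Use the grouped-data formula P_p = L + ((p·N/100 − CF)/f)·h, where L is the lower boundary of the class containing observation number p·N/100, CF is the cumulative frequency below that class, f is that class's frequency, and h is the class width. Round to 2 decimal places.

N = 106; target position k = 10/100 · 106 = 10.6.
Cumulative frequencies: 18, 38, 48, 61, 66, 80, 106.
Observation 10.6 falls in the class 140 – <160.
L = 140, CF = 0, f = 18, h = 20.
P10 = 140 + ((10.6 − 0)/18)·20 = 140 + 11.7778 = 151.778.

151.78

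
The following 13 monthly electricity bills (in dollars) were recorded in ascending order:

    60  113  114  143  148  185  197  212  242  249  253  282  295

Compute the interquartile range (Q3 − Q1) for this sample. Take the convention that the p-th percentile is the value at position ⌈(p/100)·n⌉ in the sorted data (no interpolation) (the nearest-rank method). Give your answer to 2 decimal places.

106.00

n = 13.
P25: rank ⌈25/100·13⌉ = 4 → 143.
P75: rank ⌈75/100·13⌉ = 10 → 249.
Difference: 249 − 143 = 106.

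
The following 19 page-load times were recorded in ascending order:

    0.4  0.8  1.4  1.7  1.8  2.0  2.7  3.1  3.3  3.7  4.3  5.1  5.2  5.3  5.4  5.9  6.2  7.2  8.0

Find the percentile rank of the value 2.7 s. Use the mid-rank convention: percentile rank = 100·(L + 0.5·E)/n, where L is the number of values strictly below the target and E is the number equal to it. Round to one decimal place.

34.2

Count below 2.7: L = 6; count equal: E = 1; n = 19.
Percentile rank = 100·(6 + 0.5·1)/19 = 100·6.5/19 = 34.21.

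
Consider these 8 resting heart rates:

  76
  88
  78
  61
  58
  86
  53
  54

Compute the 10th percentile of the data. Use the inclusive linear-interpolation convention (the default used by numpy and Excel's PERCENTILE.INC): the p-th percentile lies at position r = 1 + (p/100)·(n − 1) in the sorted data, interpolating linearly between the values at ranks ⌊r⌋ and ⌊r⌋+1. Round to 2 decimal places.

53.70

Sorted: 53, 54, 58, 61, 76, 78, 86, 88.
n = 8.
r = 1 + (10/100)·(8 − 1) = 1 + 0.7 = 1.7.
Rank 1 is 53 and rank 2 is 54.
Interpolate: 53 + 0.7·(54 − 53) = 53 + 0.7·1 = 53.7.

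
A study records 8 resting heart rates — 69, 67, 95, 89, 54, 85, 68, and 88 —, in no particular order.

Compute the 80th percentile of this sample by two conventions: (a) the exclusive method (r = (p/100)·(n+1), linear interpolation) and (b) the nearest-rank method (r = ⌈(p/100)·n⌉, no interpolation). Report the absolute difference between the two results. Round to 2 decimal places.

Sorted: 54, 67, 68, 69, 85, 88, 89, 95.
n = 8.
(a) r = 7.2; between ranks 7 (89) and 8 (95): 90.2.
(b) the nearest-rank method: rank 7 → 89.
|90.2 − 89| = 1.2.

1.20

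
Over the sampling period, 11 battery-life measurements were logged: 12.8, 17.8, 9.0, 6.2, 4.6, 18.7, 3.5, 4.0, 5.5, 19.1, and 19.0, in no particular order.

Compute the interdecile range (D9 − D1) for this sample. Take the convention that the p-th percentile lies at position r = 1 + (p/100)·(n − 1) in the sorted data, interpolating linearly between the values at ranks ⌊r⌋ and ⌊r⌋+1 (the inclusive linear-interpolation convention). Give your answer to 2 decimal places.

Sorted: 3.5, 4.0, 4.6, 5.5, 6.2, 9.0, 12.8, 17.8, 18.7, 19.0, 19.1.
n = 11.
P10: r = 2 (integer) → 4.
P90: r = 10 (integer) → 19.
Difference: 19 − 4 = 15.

15.00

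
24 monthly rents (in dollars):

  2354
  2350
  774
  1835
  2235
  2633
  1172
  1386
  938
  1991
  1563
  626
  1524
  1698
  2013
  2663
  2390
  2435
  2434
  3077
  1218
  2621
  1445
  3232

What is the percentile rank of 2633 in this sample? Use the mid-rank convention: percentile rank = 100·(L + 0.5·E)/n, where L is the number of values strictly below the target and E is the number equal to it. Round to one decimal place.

85.4

Sorted: 626, 774, 938, 1172, 1218, 1386, 1445, 1524, 1563, 1698, 1835, 1991, 2013, 2235, 2350, 2354, 2390, 2434, 2435, 2621, 2633, 2663, 3077, 3232.
Count below 2633: L = 20; count equal: E = 1; n = 24.
Percentile rank = 100·(20 + 0.5·1)/24 = 100·20.5/24 = 85.42.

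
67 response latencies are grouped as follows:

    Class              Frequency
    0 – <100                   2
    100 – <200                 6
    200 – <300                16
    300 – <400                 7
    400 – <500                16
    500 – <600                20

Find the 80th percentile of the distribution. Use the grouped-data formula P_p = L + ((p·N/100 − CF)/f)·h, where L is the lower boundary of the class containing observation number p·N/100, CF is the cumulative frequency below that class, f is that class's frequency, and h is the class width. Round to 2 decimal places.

N = 67; target position k = 80/100 · 67 = 53.6.
Cumulative frequencies: 2, 8, 24, 31, 47, 67.
Observation 53.6 falls in the class 500 – <600.
L = 500, CF = 47, f = 20, h = 100.
P80 = 500 + ((53.6 − 47)/20)·100 = 500 + 33 = 533.

533.00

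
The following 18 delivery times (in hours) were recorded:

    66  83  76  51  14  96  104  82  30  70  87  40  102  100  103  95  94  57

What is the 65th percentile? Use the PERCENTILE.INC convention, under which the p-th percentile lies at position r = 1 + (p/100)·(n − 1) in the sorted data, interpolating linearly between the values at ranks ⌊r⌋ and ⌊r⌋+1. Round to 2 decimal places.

Sorted: 14, 30, 40, 51, 57, 66, 70, 76, 82, 83, 87, 94, 95, 96, 100, 102, 103, 104.
n = 18.
r = 1 + (65/100)·(18 − 1) = 1 + 11.05 = 12.05.
Rank 12 is 94 and rank 13 is 95.
Interpolate: 94 + 0.05·(95 − 94) = 94 + 0.05·1 = 94.05.

94.05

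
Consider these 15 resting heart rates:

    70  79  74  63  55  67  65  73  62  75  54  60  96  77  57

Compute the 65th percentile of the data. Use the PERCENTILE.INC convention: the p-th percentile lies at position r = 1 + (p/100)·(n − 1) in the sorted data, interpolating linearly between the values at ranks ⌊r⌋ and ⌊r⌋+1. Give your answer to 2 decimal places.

Sorted: 54, 55, 57, 60, 62, 63, 65, 67, 70, 73, 74, 75, 77, 79, 96.
n = 15.
r = 1 + (65/100)·(15 − 1) = 1 + 9.1 = 10.1.
Rank 10 is 73 and rank 11 is 74.
Interpolate: 73 + 0.1·(74 − 73) = 73 + 0.1·1 = 73.1.

73.10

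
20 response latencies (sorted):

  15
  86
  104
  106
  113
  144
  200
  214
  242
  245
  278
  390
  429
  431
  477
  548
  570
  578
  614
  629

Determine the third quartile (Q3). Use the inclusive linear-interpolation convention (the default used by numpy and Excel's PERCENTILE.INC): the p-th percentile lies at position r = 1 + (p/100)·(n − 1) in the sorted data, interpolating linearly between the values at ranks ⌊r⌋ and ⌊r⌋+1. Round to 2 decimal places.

n = 20.
r = 1 + (75/100)·(20 − 1) = 1 + 14.25 = 15.25.
Rank 15 is 477 and rank 16 is 548.
Interpolate: 477 + 0.25·(548 − 477) = 477 + 0.25·71 = 494.75.

494.75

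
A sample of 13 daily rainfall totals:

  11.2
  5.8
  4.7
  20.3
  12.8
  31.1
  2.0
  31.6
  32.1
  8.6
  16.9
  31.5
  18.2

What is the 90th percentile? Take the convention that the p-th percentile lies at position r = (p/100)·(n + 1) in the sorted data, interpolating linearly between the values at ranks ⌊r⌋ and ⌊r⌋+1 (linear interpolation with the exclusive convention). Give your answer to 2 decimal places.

31.90

Sorted: 2.0, 4.7, 5.8, 8.6, 11.2, 12.8, 16.9, 18.2, 20.3, 31.1, 31.5, 31.6, 32.1.
n = 13.
r = (90/100)·(13 + 1) = 12.6.
Rank 12 is 31.6 and rank 13 is 32.1.
Interpolate: 31.6 + 0.6·(32.1 − 31.6) = 31.6 + 0.6·0.5 = 31.9.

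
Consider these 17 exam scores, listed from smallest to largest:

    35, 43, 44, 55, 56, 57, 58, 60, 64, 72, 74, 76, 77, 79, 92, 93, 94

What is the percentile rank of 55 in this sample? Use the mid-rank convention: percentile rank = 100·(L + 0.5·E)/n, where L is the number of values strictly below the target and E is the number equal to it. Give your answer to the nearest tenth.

Count below 55: L = 3; count equal: E = 1; n = 17.
Percentile rank = 100·(3 + 0.5·1)/17 = 100·3.5/17 = 20.59.

20.6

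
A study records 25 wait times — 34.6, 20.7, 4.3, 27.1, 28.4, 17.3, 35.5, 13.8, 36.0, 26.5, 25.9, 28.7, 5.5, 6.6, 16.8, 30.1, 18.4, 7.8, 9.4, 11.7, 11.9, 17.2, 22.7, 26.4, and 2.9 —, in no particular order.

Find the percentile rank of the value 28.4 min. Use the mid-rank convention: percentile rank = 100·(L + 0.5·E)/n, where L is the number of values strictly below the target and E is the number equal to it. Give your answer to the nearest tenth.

78.0

Sorted: 2.9, 4.3, 5.5, 6.6, 7.8, 9.4, 11.7, 11.9, 13.8, 16.8, 17.2, 17.3, 18.4, 20.7, 22.7, 25.9, 26.4, 26.5, 27.1, 28.4, 28.7, 30.1, 34.6, 35.5, 36.0.
Count below 28.4: L = 19; count equal: E = 1; n = 25.
Percentile rank = 100·(19 + 0.5·1)/25 = 100·19.5/25 = 78.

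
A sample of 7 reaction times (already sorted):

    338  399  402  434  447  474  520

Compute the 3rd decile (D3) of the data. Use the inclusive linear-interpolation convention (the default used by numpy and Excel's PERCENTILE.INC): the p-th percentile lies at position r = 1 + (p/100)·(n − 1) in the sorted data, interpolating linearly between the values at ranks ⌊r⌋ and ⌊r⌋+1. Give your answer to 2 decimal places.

n = 7.
r = 1 + (30/100)·(7 − 1) = 1 + 1.8 = 2.8.
Rank 2 is 399 and rank 3 is 402.
Interpolate: 399 + 0.8·(402 − 399) = 399 + 0.8·3 = 401.4.

401.40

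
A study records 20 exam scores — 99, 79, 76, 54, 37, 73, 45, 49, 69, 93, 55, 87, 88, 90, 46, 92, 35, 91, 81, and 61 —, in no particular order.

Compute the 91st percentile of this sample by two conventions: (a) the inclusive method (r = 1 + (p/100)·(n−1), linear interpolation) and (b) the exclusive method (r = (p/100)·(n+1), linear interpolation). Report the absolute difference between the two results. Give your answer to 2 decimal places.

Sorted: 35, 37, 45, 46, 49, 54, 55, 61, 69, 73, 76, 79, 81, 87, 88, 90, 91, 92, 93, 99.
n = 20.
(a) r = 18.29; between ranks 18 (92) and 19 (93): 92.29.
(b) r = 19.11; between ranks 19 (93) and 20 (99): 93.66.
|92.29 − 93.66| = 1.37.

1.37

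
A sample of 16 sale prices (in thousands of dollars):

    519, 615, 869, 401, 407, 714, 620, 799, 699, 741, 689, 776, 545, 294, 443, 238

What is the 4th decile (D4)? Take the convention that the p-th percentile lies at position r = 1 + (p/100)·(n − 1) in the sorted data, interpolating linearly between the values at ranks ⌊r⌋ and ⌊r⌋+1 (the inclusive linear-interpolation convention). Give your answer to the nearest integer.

545

Sorted: 238, 294, 401, 407, 443, 519, 545, 615, 620, 689, 699, 714, 741, 776, 799, 869.
n = 16.
r = 1 + (40/100)·(16 − 1) = 1 + 6 = 7.
r is an integer, so P40 is the value at rank 7: 545.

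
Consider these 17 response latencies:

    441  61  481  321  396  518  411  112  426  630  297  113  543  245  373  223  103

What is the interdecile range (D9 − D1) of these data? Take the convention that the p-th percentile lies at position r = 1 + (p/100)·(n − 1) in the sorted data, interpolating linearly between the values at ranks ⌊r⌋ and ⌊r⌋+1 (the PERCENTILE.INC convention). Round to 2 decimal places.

419.60

Sorted: 61, 103, 112, 113, 223, 245, 297, 321, 373, 396, 411, 426, 441, 481, 518, 543, 630.
n = 17.
P10: r = 2.6; ranks 2–3 are 103, 112; interpolating gives 108.4.
P90: r = 15.4; ranks 15–16 are 518, 543; interpolating gives 528.
Difference: 528 − 108.4 = 419.6.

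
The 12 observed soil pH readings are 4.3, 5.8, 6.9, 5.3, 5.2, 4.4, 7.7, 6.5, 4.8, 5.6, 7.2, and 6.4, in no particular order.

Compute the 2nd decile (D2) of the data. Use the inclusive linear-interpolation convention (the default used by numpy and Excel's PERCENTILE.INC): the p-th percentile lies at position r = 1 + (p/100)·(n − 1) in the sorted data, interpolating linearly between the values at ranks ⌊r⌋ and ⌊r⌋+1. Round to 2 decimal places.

Sorted: 4.3, 4.4, 4.8, 5.2, 5.3, 5.6, 5.8, 6.4, 6.5, 6.9, 7.2, 7.7.
n = 12.
r = 1 + (20/100)·(12 − 1) = 1 + 2.2 = 3.2.
Rank 3 is 4.8 and rank 4 is 5.2.
Interpolate: 4.8 + 0.2·(5.2 − 4.8) = 4.8 + 0.2·0.4 = 4.88.

4.88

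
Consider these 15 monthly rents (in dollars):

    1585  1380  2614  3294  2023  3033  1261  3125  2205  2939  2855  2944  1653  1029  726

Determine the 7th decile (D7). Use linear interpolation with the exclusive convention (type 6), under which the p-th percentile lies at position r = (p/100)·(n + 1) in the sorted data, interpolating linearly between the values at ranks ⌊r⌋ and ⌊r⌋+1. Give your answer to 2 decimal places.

2940.00

Sorted: 726, 1029, 1261, 1380, 1585, 1653, 2023, 2205, 2614, 2855, 2939, 2944, 3033, 3125, 3294.
n = 15.
r = (70/100)·(15 + 1) = 11.2.
Rank 11 is 2939 and rank 12 is 2944.
Interpolate: 2939 + 0.2·(2944 − 2939) = 2939 + 0.2·5 = 2940.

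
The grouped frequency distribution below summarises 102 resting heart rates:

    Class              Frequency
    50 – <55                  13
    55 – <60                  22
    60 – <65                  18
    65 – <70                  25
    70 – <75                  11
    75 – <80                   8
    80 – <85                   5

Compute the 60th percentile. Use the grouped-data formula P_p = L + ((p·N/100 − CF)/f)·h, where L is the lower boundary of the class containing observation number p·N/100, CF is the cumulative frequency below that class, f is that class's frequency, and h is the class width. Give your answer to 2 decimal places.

N = 102; target position k = 60/100 · 102 = 61.2.
Cumulative frequencies: 13, 35, 53, 78, 89, 97, 102.
Observation 61.2 falls in the class 65 – <70.
L = 65, CF = 53, f = 25, h = 5.
P60 = 65 + ((61.2 − 53)/25)·5 = 65 + 1.64 = 66.64.

66.64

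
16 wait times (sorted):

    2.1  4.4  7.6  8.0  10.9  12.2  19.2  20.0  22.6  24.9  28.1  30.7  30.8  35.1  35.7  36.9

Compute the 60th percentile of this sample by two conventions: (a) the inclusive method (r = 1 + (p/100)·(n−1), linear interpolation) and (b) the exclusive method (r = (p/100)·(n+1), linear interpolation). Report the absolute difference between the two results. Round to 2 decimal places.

0.64

n = 16.
(a) r = 10 → value at rank 10 = 24.9.
(b) r = 10.2; between ranks 10 (24.9) and 11 (28.1): 25.54.
|24.9 − 25.54| = 0.64.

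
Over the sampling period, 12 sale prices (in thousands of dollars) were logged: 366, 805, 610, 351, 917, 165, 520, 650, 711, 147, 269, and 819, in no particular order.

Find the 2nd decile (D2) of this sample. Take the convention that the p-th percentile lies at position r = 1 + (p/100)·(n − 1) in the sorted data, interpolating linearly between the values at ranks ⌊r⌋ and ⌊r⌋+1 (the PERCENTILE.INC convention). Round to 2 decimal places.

Sorted: 147, 165, 269, 351, 366, 520, 610, 650, 711, 805, 819, 917.
n = 12.
r = 1 + (20/100)·(12 − 1) = 1 + 2.2 = 3.2.
Rank 3 is 269 and rank 4 is 351.
Interpolate: 269 + 0.2·(351 − 269) = 269 + 0.2·82 = 285.4.

285.40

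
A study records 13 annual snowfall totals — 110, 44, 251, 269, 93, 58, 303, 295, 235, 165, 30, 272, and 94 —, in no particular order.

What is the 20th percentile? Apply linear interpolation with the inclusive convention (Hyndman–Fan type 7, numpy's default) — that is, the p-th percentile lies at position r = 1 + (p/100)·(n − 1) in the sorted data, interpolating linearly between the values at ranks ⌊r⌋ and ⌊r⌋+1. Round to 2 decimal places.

Sorted: 30, 44, 58, 93, 94, 110, 165, 235, 251, 269, 272, 295, 303.
n = 13.
r = 1 + (20/100)·(13 − 1) = 1 + 2.4 = 3.4.
Rank 3 is 58 and rank 4 is 93.
Interpolate: 58 + 0.4·(93 − 58) = 58 + 0.4·35 = 72.

72.00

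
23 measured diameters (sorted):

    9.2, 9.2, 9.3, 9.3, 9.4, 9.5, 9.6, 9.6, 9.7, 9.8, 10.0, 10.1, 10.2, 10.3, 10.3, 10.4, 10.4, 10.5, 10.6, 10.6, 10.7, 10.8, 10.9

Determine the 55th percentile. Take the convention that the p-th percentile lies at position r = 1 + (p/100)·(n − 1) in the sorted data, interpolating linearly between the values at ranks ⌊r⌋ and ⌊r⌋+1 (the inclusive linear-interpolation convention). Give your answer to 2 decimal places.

10.21

n = 23.
r = 1 + (55/100)·(23 − 1) = 1 + 12.1 = 13.1.
Rank 13 is 10.2 and rank 14 is 10.3.
Interpolate: 10.2 + 0.1·(10.3 − 10.2) = 10.2 + 0.1·0.1 = 10.21.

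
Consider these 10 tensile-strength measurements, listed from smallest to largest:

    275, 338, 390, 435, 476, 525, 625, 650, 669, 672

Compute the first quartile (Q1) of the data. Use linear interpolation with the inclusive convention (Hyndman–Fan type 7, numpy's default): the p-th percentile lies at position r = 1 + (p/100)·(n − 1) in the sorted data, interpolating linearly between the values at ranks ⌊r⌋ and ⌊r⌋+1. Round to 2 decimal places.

n = 10.
r = 1 + (25/100)·(10 − 1) = 1 + 2.25 = 3.25.
Rank 3 is 390 and rank 4 is 435.
Interpolate: 390 + 0.25·(435 − 390) = 390 + 0.25·45 = 401.25.

401.25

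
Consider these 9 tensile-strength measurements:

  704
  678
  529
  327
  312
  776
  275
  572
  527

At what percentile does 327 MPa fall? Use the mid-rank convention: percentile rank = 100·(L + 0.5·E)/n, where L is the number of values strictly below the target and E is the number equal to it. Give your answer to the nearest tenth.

Sorted: 275, 312, 327, 527, 529, 572, 678, 704, 776.
Count below 327: L = 2; count equal: E = 1; n = 9.
Percentile rank = 100·(2 + 0.5·1)/9 = 100·2.5/9 = 27.78.

27.8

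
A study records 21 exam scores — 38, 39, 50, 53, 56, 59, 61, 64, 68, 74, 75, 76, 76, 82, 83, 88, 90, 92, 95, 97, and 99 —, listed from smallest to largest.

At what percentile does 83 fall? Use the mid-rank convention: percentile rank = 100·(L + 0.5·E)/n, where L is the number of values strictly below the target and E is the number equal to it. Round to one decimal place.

Count below 83: L = 14; count equal: E = 1; n = 21.
Percentile rank = 100·(14 + 0.5·1)/21 = 100·14.5/21 = 69.05.

69.0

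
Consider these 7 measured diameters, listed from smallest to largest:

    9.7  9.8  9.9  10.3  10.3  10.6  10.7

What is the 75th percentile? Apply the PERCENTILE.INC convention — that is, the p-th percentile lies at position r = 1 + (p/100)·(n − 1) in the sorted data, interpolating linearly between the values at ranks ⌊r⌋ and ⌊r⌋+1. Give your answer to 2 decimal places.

10.45

n = 7.
r = 1 + (75/100)·(7 − 1) = 1 + 4.5 = 5.5.
Rank 5 is 10.3 and rank 6 is 10.6.
Interpolate: 10.3 + 0.5·(10.6 − 10.3) = 10.3 + 0.5·0.3 = 10.45.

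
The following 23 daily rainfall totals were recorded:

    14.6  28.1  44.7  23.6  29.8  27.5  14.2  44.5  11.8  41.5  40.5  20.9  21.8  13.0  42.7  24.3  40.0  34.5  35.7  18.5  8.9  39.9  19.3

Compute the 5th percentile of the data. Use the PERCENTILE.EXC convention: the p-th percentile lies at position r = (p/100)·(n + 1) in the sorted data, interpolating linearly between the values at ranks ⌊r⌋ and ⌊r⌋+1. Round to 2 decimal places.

Sorted: 8.9, 11.8, 13.0, 14.2, 14.6, 18.5, 19.3, 20.9, 21.8, 23.6, 24.3, 27.5, 28.1, 29.8, 34.5, 35.7, 39.9, 40.0, 40.5, 41.5, 42.7, 44.5, 44.7.
n = 23.
r = (5/100)·(23 + 1) = 1.2.
Rank 1 is 8.9 and rank 2 is 11.8.
Interpolate: 8.9 + 0.2·(11.8 − 8.9) = 8.9 + 0.2·2.9 = 9.48.

9.48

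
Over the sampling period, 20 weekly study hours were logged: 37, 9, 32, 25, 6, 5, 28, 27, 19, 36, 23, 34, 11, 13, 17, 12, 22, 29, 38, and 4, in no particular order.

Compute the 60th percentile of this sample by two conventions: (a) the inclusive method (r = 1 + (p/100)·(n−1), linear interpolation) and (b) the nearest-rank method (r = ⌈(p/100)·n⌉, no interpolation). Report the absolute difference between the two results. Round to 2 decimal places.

Sorted: 4, 5, 6, 9, 11, 12, 13, 17, 19, 22, 23, 25, 27, 28, 29, 32, 34, 36, 37, 38.
n = 20.
(a) r = 12.4; between ranks 12 (25) and 13 (27): 25.8.
(b) the nearest-rank method: rank 12 → 25.
|25.8 − 25| = 0.8.

0.80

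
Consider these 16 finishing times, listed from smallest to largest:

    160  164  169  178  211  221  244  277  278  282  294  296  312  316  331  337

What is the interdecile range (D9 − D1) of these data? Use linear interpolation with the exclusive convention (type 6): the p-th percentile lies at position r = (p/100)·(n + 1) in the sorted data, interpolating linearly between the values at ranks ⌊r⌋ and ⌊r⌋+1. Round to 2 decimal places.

170.00

n = 16.
P10: r = 1.7; ranks 1–2 are 160, 164; interpolating gives 162.8.
P90: r = 15.3; ranks 15–16 are 331, 337; interpolating gives 332.8.
Difference: 332.8 − 162.8 = 170.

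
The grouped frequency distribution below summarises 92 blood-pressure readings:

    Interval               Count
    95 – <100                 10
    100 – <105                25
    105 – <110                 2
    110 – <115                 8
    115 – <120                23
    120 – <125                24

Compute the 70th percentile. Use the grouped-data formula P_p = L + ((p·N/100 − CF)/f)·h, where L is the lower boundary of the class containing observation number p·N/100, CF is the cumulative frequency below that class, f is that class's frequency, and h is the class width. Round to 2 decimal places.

N = 92; target position k = 70/100 · 92 = 64.4.
Cumulative frequencies: 10, 35, 37, 45, 68, 92.
Observation 64.4 falls in the class 115 – <120.
L = 115, CF = 45, f = 23, h = 5.
P70 = 115 + ((64.4 − 45)/23)·5 = 115 + 4.21739 = 119.217.

119.22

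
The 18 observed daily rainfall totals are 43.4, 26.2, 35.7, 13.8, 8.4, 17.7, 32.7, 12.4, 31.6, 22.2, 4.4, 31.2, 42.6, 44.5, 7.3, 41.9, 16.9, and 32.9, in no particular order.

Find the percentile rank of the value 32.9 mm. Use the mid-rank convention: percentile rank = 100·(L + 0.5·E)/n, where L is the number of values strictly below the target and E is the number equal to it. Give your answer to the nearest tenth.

Sorted: 4.4, 7.3, 8.4, 12.4, 13.8, 16.9, 17.7, 22.2, 26.2, 31.2, 31.6, 32.7, 32.9, 35.7, 41.9, 42.6, 43.4, 44.5.
Count below 32.9: L = 12; count equal: E = 1; n = 18.
Percentile rank = 100·(12 + 0.5·1)/18 = 100·12.5/18 = 69.44.

69.4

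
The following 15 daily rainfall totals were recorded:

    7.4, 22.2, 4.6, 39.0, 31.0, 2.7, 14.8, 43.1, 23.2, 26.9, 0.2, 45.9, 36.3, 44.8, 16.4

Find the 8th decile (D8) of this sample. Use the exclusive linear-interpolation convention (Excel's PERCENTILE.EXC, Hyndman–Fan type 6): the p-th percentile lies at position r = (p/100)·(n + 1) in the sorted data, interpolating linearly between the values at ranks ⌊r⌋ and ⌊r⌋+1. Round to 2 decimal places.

42.28

Sorted: 0.2, 2.7, 4.6, 7.4, 14.8, 16.4, 22.2, 23.2, 26.9, 31.0, 36.3, 39.0, 43.1, 44.8, 45.9.
n = 15.
r = (80/100)·(15 + 1) = 12.8.
Rank 12 is 39.0 and rank 13 is 43.1.
Interpolate: 39.0 + 0.8·(43.1 − 39.0) = 39.0 + 0.8·4.1 = 42.28.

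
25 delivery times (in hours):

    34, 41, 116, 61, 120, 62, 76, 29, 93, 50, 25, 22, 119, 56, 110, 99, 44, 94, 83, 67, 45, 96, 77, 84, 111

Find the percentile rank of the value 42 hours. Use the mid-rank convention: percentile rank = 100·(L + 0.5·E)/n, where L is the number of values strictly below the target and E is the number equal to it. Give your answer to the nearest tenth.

Sorted: 22, 25, 29, 34, 41, 44, 45, 50, 56, 61, 62, 67, 76, 77, 83, 84, 93, 94, 96, 99, 110, 111, 116, 119, 120.
Count below 42: L = 5; count equal: E = 0; n = 25.
Percentile rank = 100·(5 + 0.5·0)/25 = 100·5/25 = 20.

20.0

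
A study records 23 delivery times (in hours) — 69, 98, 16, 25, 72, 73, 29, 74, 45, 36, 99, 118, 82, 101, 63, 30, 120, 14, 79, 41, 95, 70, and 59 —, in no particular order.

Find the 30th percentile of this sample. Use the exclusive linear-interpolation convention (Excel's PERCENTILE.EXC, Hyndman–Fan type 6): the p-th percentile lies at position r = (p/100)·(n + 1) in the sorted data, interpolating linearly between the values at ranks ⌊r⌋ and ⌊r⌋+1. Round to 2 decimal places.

41.80

Sorted: 14, 16, 25, 29, 30, 36, 41, 45, 59, 63, 69, 70, 72, 73, 74, 79, 82, 95, 98, 99, 101, 118, 120.
n = 23.
r = (30/100)·(23 + 1) = 7.2.
Rank 7 is 41 and rank 8 is 45.
Interpolate: 41 + 0.2·(45 − 41) = 41 + 0.2·4 = 41.8.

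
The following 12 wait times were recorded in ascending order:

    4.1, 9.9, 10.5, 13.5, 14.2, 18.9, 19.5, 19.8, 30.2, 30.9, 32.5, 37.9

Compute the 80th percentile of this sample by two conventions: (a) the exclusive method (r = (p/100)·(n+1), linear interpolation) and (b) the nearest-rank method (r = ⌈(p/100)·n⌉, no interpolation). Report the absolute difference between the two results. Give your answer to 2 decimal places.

0.64

n = 12.
(a) r = 10.4; between ranks 10 (30.9) and 11 (32.5): 31.54.
(b) the nearest-rank method: rank 10 → 30.9.
|31.54 − 30.9| = 0.64.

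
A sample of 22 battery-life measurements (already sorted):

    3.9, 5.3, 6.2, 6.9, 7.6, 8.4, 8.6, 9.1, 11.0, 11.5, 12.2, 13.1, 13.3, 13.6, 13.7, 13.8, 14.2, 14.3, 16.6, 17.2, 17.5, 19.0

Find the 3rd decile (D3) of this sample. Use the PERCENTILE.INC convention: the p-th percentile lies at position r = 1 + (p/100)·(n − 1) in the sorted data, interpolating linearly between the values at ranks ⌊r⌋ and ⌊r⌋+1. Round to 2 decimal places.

8.75

n = 22.
r = 1 + (30/100)·(22 − 1) = 1 + 6.3 = 7.3.
Rank 7 is 8.6 and rank 8 is 9.1.
Interpolate: 8.6 + 0.3·(9.1 − 8.6) = 8.6 + 0.3·0.5 = 8.75.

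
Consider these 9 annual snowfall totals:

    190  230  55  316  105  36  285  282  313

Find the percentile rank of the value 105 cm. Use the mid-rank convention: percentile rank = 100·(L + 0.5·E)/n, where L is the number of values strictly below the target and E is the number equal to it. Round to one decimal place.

27.8

Sorted: 36, 55, 105, 190, 230, 282, 285, 313, 316.
Count below 105: L = 2; count equal: E = 1; n = 9.
Percentile rank = 100·(2 + 0.5·1)/9 = 100·2.5/9 = 27.78.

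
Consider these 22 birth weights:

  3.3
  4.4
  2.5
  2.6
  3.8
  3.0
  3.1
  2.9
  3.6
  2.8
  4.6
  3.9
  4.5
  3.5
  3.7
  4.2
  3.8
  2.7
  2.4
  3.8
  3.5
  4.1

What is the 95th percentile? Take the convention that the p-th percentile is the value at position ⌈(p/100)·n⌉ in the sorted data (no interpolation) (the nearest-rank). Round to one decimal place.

4.5

Sorted: 2.4, 2.5, 2.6, 2.7, 2.8, 2.9, 3.0, 3.1, 3.3, 3.5, 3.5, 3.6, 3.7, 3.8, 3.8, 3.8, 3.9, 4.1, 4.2, 4.4, 4.5, 4.6.
n = 22.
Position = ⌈95/100 · 22⌉ = ⌈20.9⌉ = 21.
The value at rank 21 is 4.5.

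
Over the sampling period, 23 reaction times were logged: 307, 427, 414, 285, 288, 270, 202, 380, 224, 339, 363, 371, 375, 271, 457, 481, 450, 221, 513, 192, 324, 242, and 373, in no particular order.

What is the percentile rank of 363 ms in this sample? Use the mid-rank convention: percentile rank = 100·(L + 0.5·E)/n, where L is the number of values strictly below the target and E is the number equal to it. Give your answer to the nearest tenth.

Sorted: 192, 202, 221, 224, 242, 270, 271, 285, 288, 307, 324, 339, 363, 371, 373, 375, 380, 414, 427, 450, 457, 481, 513.
Count below 363: L = 12; count equal: E = 1; n = 23.
Percentile rank = 100·(12 + 0.5·1)/23 = 100·12.5/23 = 54.35.

54.3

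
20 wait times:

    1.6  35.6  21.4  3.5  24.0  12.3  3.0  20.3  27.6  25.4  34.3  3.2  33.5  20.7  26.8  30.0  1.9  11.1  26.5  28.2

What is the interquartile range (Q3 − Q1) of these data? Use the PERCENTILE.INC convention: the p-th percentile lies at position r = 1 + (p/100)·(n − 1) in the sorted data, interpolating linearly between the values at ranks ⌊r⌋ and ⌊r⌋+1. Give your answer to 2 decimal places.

18.55

Sorted: 1.6, 1.9, 3.0, 3.2, 3.5, 11.1, 12.3, 20.3, 20.7, 21.4, 24.0, 25.4, 26.5, 26.8, 27.6, 28.2, 30.0, 33.5, 34.3, 35.6.
n = 20.
P25: r = 5.75; ranks 5–6 are 3.5, 11.1; interpolating gives 9.2.
P75: r = 15.25; ranks 15–16 are 27.6, 28.2; interpolating gives 27.75.
Difference: 27.75 − 9.2 = 18.55.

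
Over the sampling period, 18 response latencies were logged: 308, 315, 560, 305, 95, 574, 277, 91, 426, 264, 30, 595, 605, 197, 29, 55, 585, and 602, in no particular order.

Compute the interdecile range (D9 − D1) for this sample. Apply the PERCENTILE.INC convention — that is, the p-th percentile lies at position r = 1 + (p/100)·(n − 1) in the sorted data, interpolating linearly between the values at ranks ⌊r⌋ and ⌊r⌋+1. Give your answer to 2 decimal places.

Sorted: 29, 30, 55, 91, 95, 197, 264, 277, 305, 308, 315, 426, 560, 574, 585, 595, 602, 605.
n = 18.
P10: r = 2.7; ranks 2–3 are 30, 55; interpolating gives 47.5.
P90: r = 16.3; ranks 16–17 are 595, 602; interpolating gives 597.1.
Difference: 597.1 − 47.5 = 549.6.

549.60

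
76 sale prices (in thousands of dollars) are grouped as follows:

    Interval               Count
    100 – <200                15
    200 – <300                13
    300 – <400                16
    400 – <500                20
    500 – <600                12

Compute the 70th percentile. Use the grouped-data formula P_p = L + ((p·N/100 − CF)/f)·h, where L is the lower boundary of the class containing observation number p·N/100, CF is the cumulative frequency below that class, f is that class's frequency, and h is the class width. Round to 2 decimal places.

N = 76; target position k = 70/100 · 76 = 53.2.
Cumulative frequencies: 15, 28, 44, 64, 76.
Observation 53.2 falls in the class 400 – <500.
L = 400, CF = 44, f = 20, h = 100.
P70 = 400 + ((53.2 − 44)/20)·100 = 400 + 46 = 446.

446.00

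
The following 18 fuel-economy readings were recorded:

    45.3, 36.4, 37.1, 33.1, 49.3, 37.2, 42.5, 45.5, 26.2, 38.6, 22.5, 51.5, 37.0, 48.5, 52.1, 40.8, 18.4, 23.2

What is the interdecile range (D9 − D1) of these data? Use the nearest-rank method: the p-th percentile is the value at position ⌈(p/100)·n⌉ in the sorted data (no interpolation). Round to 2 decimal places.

29.00

Sorted: 18.4, 22.5, 23.2, 26.2, 33.1, 36.4, 37.0, 37.1, 37.2, 38.6, 40.8, 42.5, 45.3, 45.5, 48.5, 49.3, 51.5, 52.1.
n = 18.
P10: rank ⌈10/100·18⌉ = 2 → 22.5.
P90: rank ⌈90/100·18⌉ = 17 → 51.5.
Difference: 51.5 − 22.5 = 29.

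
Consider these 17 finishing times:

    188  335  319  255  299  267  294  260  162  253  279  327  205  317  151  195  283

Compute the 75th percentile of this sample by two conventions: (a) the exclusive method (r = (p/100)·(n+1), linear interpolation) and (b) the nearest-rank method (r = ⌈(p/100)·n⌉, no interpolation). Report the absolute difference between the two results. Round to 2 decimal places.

Sorted: 151, 162, 188, 195, 205, 253, 255, 260, 267, 279, 283, 294, 299, 317, 319, 327, 335.
n = 17.
(a) r = 13.5; between ranks 13 (299) and 14 (317): 308.
(b) the nearest-rank method: rank 13 → 299.
|308 − 299| = 9.

9.00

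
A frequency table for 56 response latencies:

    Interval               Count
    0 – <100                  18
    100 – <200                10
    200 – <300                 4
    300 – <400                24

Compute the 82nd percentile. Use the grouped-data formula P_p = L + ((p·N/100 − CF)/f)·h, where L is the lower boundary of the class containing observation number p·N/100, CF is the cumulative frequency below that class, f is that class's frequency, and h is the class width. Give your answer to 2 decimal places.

N = 56; target position k = 82/100 · 56 = 45.92.
Cumulative frequencies: 18, 28, 32, 56.
Observation 45.92 falls in the class 300 – <400.
L = 300, CF = 32, f = 24, h = 100.
P82 = 300 + ((45.92 − 32)/24)·100 = 300 + 58 = 358.

358.00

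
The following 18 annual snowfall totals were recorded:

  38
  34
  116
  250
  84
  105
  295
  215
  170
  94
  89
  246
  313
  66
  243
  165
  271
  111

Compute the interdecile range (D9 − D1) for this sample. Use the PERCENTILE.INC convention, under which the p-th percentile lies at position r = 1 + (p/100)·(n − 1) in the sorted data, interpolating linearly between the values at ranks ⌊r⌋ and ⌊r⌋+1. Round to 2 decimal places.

Sorted: 34, 38, 66, 84, 89, 94, 105, 111, 116, 165, 170, 215, 243, 246, 250, 271, 295, 313.
n = 18.
P10: r = 2.7; ranks 2–3 are 38, 66; interpolating gives 57.6.
P90: r = 16.3; ranks 16–17 are 271, 295; interpolating gives 278.2.
Difference: 278.2 − 57.6 = 220.6.

220.60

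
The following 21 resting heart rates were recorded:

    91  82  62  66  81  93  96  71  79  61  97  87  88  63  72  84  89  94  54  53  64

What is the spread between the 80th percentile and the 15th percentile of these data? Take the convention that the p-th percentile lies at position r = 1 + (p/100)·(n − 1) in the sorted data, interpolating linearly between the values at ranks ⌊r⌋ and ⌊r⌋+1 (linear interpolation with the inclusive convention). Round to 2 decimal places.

29.00

Sorted: 53, 54, 61, 62, 63, 64, 66, 71, 72, 79, 81, 82, 84, 87, 88, 89, 91, 93, 94, 96, 97.
n = 21.
P15: r = 4 (integer) → 62.
P80: r = 17 (integer) → 91.
Difference: 91 − 62 = 29.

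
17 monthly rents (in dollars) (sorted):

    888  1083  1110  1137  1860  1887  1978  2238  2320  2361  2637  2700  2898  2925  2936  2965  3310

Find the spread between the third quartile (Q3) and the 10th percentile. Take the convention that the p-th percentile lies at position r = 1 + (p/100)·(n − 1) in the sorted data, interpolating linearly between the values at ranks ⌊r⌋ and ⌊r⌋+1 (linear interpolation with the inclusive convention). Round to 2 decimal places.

n = 17.
P10: r = 2.6; ranks 2–3 are 1083, 1110; interpolating gives 1099.2.
P75: r = 13 (integer) → 2898.
Difference: 2898 − 1099.2 = 1798.8.

1798.80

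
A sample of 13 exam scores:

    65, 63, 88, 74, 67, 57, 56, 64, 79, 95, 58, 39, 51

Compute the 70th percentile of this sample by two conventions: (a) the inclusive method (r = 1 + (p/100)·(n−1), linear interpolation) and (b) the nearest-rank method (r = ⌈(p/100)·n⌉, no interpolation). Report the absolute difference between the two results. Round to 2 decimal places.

Sorted: 39, 51, 56, 57, 58, 63, 64, 65, 67, 74, 79, 88, 95.
n = 13.
(a) r = 9.4; between ranks 9 (67) and 10 (74): 69.8.
(b) the nearest-rank method: rank 10 → 74.
|69.8 − 74| = 4.2.

4.20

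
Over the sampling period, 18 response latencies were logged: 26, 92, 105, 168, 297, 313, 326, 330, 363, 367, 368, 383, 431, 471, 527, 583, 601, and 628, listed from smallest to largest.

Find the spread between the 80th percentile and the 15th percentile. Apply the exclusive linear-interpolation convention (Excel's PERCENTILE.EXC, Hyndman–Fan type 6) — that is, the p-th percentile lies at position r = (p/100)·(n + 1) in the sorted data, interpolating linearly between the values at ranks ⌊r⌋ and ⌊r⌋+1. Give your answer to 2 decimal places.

n = 18.
P15: r = 2.85; ranks 2–3 are 92, 105; interpolating gives 103.05.
P80: r = 15.2; ranks 15–16 are 527, 583; interpolating gives 538.2.
Difference: 538.2 − 103.05 = 435.15.

435.15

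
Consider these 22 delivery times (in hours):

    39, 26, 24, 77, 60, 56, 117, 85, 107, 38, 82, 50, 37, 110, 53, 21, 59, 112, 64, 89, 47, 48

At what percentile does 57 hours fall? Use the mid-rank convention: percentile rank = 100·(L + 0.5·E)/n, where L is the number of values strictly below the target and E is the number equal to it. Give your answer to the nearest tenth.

Sorted: 21, 24, 26, 37, 38, 39, 47, 48, 50, 53, 56, 59, 60, 64, 77, 82, 85, 89, 107, 110, 112, 117.
Count below 57: L = 11; count equal: E = 0; n = 22.
Percentile rank = 100·(11 + 0.5·0)/22 = 100·11/22 = 50.

50.0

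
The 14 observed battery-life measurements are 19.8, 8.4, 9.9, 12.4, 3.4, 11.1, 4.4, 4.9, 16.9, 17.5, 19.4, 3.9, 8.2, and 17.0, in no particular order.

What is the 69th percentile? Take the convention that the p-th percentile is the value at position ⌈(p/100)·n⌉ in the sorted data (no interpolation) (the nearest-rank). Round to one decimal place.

16.9

Sorted: 3.4, 3.9, 4.4, 4.9, 8.2, 8.4, 9.9, 11.1, 12.4, 16.9, 17.0, 17.5, 19.4, 19.8.
n = 14.
Position = ⌈69/100 · 14⌉ = ⌈9.66⌉ = 10.
The value at rank 10 is 16.9.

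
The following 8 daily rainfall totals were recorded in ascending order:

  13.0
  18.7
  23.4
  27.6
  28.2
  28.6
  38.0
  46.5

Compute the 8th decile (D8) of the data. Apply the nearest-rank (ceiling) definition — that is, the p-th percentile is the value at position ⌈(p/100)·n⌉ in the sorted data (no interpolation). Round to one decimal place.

38.0

n = 8.
Position = ⌈80/100 · 8⌉ = ⌈6.4⌉ = 7.
The value at rank 7 is 38.0.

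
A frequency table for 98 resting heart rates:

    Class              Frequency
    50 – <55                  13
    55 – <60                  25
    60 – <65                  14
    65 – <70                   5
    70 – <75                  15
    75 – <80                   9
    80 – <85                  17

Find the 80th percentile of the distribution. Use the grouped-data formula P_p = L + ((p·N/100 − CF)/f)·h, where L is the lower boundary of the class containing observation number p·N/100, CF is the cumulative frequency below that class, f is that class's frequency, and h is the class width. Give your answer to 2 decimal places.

N = 98; target position k = 80/100 · 98 = 78.4.
Cumulative frequencies: 13, 38, 52, 57, 72, 81, 98.
Observation 78.4 falls in the class 75 – <80.
L = 75, CF = 72, f = 9, h = 5.
P80 = 75 + ((78.4 − 72)/9)·5 = 75 + 3.55556 = 78.5556.

78.56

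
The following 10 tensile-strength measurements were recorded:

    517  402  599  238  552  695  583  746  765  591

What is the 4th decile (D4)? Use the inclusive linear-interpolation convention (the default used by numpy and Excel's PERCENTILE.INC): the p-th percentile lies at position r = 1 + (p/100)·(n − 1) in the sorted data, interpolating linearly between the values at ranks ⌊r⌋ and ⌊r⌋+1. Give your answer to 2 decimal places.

570.60

Sorted: 238, 402, 517, 552, 583, 591, 599, 695, 746, 765.
n = 10.
r = 1 + (40/100)·(10 − 1) = 1 + 3.6 = 4.6.
Rank 4 is 552 and rank 5 is 583.
Interpolate: 552 + 0.6·(583 − 552) = 552 + 0.6·31 = 570.6.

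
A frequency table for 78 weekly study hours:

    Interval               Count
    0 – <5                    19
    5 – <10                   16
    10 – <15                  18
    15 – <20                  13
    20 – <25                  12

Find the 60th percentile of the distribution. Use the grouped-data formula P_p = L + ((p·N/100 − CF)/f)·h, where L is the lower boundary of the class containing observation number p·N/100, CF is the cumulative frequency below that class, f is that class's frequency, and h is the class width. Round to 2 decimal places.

N = 78; target position k = 60/100 · 78 = 46.8.
Cumulative frequencies: 19, 35, 53, 66, 78.
Observation 46.8 falls in the class 10 – <15.
L = 10, CF = 35, f = 18, h = 5.
P60 = 10 + ((46.8 − 35)/18)·5 = 10 + 3.27778 = 13.2778.

13.28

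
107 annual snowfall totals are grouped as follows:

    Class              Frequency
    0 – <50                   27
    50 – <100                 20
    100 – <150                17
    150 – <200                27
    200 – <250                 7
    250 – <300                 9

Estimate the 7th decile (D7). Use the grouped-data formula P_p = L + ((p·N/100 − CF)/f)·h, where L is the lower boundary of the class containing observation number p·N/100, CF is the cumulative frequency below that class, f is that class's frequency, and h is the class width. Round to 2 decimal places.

170.19

N = 107; target position k = 70/100 · 107 = 74.9.
Cumulative frequencies: 27, 47, 64, 91, 98, 107.
Observation 74.9 falls in the class 150 – <200.
L = 150, CF = 64, f = 27, h = 50.
P70 = 150 + ((74.9 − 64)/27)·50 = 150 + 20.1852 = 170.185.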